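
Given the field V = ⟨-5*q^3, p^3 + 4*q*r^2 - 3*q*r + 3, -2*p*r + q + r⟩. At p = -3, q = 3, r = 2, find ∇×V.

(-38, 4, 162)

(∇×V)₁ = ∂V₃/∂q − ∂V₂/∂r = -8*q*r + 3*q + 1
(∇×V)₂ = ∂V₁/∂r − ∂V₃/∂p = 2*r
(∇×V)₃ = ∂V₂/∂p − ∂V₁/∂q = 3*p^2 + 15*q^2
∇×V = (-8*q*r + 3*q + 1, 2*r, 3*p^2 + 15*q^2)
At (-3, 3, 2): (-38, 4, 162).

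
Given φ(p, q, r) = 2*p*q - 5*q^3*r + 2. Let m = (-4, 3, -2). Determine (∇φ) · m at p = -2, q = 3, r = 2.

-576

∂φ/∂p = 2*q
∂φ/∂q = 2*p - 15*q^2*r
∂φ/∂r = -5*q^3
∇φ at (-2, 3, 2) = (6, -274, -135)
∇φ · m = (6)(-4) + (-274)(3) + (-135)(-2) = -576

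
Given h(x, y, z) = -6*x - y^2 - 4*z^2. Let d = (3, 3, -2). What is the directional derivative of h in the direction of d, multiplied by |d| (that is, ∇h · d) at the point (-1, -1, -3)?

∂h/∂x = -6
∂h/∂y = -2*y
∂h/∂z = -8*z
∇h at (-1, -1, -3) = (-6, 2, 24)
∇h · d = (-6)(3) + (2)(3) + (24)(-2) = -60

-60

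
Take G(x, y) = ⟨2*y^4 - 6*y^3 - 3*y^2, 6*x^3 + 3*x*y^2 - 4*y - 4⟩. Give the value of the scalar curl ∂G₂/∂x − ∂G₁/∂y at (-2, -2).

208

∂G₂/∂x = 18*x^2 + 3*y^2
∂G₁/∂y = 8*y^3 - 18*y^2 - 6*y
Scalar curl = 18*x^2 - 8*y^3 + 21*y^2 + 6*y
At (-2, -2): 208.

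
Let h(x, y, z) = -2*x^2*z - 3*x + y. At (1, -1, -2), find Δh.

8

∂²h/∂x² = -4*z
∂²h/∂y² = 0
∂²h/∂z² = 0
∇²h = -4*z
At (1, -1, -2): 8.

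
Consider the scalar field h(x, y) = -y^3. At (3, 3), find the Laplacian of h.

∂²h/∂x² = 0
∂²h/∂y² = -6*y
∇²h = -6*y
At (3, 3): -18.

-18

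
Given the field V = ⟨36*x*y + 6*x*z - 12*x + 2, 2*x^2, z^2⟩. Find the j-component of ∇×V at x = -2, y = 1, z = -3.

-12

(∇×V)_2 = ∂V₁/∂z − ∂V₃/∂x
= 6*x − (0)
= 6*x
At (-2, 1, -3): -12.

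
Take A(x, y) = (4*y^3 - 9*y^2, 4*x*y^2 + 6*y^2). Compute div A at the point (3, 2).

72

∂A₁/∂x = 0
∂A₂/∂y = 8*x*y + 12*y
∇·A = 8*x*y + 12*y
At (3, 2): 72.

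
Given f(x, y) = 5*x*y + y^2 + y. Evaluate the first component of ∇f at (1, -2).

-10

(∇f)_1 = ∂f/∂x = 5*y
At (1, -2): -10.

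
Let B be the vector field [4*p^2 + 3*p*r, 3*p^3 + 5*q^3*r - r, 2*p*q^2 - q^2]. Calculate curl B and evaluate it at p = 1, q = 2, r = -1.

(∇×B)₁ = ∂B₃/∂q − ∂B₂/∂r = 4*p*q - 5*q^3 - 2*q + 1
(∇×B)₂ = ∂B₁/∂r − ∂B₃/∂p = 3*p - 2*q^2
(∇×B)₃ = ∂B₂/∂p − ∂B₁/∂q = 9*p^2
∇×B = (4*p*q - 5*q^3 - 2*q + 1, 3*p - 2*q^2, 9*p^2)
At (1, 2, -1): (-35, -5, 9).

(-35, -5, 9)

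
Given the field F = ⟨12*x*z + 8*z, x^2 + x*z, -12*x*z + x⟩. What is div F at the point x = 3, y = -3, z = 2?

∂F₁/∂x = 12*z
∂F₂/∂y = 0
∂F₃/∂z = -12*x
∇·F = -12*x + 12*z
At (3, -3, 2): -12.

-12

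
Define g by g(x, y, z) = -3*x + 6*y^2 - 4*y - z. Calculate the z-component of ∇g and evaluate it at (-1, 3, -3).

(∇g)_3 = ∂g/∂z = -1
At (-1, 3, -3): -1.

-1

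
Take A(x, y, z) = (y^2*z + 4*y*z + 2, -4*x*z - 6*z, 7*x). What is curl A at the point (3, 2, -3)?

(18, 5, 36)

(∇×A)₁ = ∂A₃/∂y − ∂A₂/∂z = 4*x + 6
(∇×A)₂ = ∂A₁/∂z − ∂A₃/∂x = y^2 + 4*y - 7
(∇×A)₃ = ∂A₂/∂x − ∂A₁/∂y = -2*y*z - 8*z
∇×A = (4*x + 6, y^2 + 4*y - 7, -2*y*z - 8*z)
At (3, 2, -3): (18, 5, 36).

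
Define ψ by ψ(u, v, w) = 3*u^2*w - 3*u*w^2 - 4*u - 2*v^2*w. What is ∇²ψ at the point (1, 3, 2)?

∂²ψ/∂u² = 6*w
∂²ψ/∂v² = -4*w
∂²ψ/∂w² = -6*u
∇²ψ = -6*u + 2*w
At (1, 3, 2): -2.

-2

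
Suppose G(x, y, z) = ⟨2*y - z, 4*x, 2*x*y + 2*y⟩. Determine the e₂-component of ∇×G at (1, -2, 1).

(∇×G)_2 = ∂G₁/∂z − ∂G₃/∂x
= -1 − (2*y)
= -2*y - 1
At (1, -2, 1): 3.

3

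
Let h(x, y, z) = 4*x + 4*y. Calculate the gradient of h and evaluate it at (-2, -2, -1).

∂h/∂x = 4
∂h/∂y = 4
∂h/∂z = 0
∇h = (4, 4, 0)
At (-2, -2, -1): (4, 4, 0).

(4, 4, 0)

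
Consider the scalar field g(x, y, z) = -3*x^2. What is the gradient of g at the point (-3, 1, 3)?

(18, 0, 0)

∂g/∂x = -6*x
∂g/∂y = 0
∂g/∂z = 0
∇g = (-6*x, 0, 0)
At (-3, 1, 3): (18, 0, 0).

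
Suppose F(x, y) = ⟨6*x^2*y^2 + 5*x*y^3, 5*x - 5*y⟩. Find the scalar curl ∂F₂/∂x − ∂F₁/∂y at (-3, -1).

158

∂F₂/∂x = 5
∂F₁/∂y = 12*x^2*y + 15*x*y^2
Scalar curl = -12*x^2*y - 15*x*y^2 + 5
At (-3, -1): 158.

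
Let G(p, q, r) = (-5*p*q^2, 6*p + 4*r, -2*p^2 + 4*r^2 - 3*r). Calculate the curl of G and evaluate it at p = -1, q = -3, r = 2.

(-4, -4, 36)

(∇×G)₁ = ∂G₃/∂q − ∂G₂/∂r = -4
(∇×G)₂ = ∂G₁/∂r − ∂G₃/∂p = 4*p
(∇×G)₃ = ∂G₂/∂p − ∂G₁/∂q = 10*p*q + 6
∇×G = (-4, 4*p, 10*p*q + 6)
At (-1, -3, 2): (-4, -4, 36).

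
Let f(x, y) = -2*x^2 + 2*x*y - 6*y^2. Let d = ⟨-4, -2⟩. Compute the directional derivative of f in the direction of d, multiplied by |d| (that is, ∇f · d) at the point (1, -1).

-4

∂f/∂x = -4*x + 2*y
∂f/∂y = 2*x - 12*y
∇f at (1, -1) = (-6, 14)
∇f · d = (-6)(-4) + (14)(-2) = -4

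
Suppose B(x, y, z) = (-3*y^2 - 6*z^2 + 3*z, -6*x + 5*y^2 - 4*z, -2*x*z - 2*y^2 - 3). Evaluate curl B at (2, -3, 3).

(16, -27, -24)

(∇×B)₁ = ∂B₃/∂y − ∂B₂/∂z = -4*y + 4
(∇×B)₂ = ∂B₁/∂z − ∂B₃/∂x = -10*z + 3
(∇×B)₃ = ∂B₂/∂x − ∂B₁/∂y = 6*y - 6
∇×B = (-4*y + 4, -10*z + 3, 6*y - 6)
At (2, -3, 3): (16, -27, -24).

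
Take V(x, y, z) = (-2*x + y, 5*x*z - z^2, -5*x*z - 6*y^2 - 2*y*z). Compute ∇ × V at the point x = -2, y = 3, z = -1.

(∇×V)₁ = ∂V₃/∂y − ∂V₂/∂z = -5*x - 12*y
(∇×V)₂ = ∂V₁/∂z − ∂V₃/∂x = 5*z
(∇×V)₃ = ∂V₂/∂x − ∂V₁/∂y = 5*z - 1
∇×V = (-5*x - 12*y, 5*z, 5*z - 1)
At (-2, 3, -1): (-26, -5, -6).

(-26, -5, -6)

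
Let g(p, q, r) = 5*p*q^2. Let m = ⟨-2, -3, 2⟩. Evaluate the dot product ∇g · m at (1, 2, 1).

-100

∂g/∂p = 5*q^2
∂g/∂q = 10*p*q
∂g/∂r = 0
∇g at (1, 2, 1) = (20, 20, 0)
∇g · m = (20)(-2) + (20)(-3) + (0)(2) = -100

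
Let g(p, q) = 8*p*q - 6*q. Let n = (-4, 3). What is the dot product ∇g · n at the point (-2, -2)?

∂g/∂p = 8*q
∂g/∂q = 8*p - 6
∇g at (-2, -2) = (-16, -22)
∇g · n = (-16)(-4) + (-22)(3) = -2

-2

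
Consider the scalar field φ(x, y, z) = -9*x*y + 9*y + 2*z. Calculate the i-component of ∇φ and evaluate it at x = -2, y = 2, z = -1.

-18

(∇φ)_1 = ∂φ/∂x = -9*y
At (-2, 2, -1): -18.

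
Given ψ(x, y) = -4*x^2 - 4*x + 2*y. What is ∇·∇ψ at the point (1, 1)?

-8

∂²ψ/∂x² = -8
∂²ψ/∂y² = 0
∇²ψ = -8
At (1, 1): -8.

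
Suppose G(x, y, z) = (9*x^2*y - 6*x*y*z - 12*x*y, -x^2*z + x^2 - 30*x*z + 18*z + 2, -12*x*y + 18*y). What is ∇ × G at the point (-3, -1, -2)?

(∇×G)₁ = ∂G₃/∂y − ∂G₂/∂z = x^2 + 18*x
(∇×G)₂ = ∂G₁/∂z − ∂G₃/∂x = -6*x*y + 12*y
(∇×G)₃ = ∂G₂/∂x − ∂G₁/∂y = -9*x^2 + 4*x*z + 14*x - 30*z
∇×G = (x^2 + 18*x, -6*x*y + 12*y, -9*x^2 + 4*x*z + 14*x - 30*z)
At (-3, -1, -2): (-45, -30, -39).

(-45, -30, -39)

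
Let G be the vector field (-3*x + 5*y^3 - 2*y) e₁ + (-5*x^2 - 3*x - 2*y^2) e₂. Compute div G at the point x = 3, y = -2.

∂G₁/∂x = -3
∂G₂/∂y = -4*y
∇·G = -4*y - 3
At (3, -2): 5.

5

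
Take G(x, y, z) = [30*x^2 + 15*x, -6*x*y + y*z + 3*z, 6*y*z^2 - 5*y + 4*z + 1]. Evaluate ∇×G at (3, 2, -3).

(∇×G)₁ = ∂G₃/∂y − ∂G₂/∂z = -y + 6*z^2 - 8
(∇×G)₂ = ∂G₁/∂z − ∂G₃/∂x = 0
(∇×G)₃ = ∂G₂/∂x − ∂G₁/∂y = -6*y
∇×G = (-y + 6*z^2 - 8, 0, -6*y)
At (3, 2, -3): (44, 0, -12).

(44, 0, -12)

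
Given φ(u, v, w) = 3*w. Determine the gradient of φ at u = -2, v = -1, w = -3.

(0, 0, 3)

∂φ/∂u = 0
∂φ/∂v = 0
∂φ/∂w = 3
∇φ = (0, 0, 3)
At (-2, -1, -3): (0, 0, 3).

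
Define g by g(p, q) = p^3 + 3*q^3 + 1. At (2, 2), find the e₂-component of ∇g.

(∇g)_2 = ∂g/∂q = 9*q^2
At (2, 2): 36.

36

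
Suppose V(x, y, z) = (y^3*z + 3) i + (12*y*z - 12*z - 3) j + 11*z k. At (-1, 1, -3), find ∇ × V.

(∇×V)₁ = ∂V₃/∂y − ∂V₂/∂z = -12*y + 12
(∇×V)₂ = ∂V₁/∂z − ∂V₃/∂x = y^3
(∇×V)₃ = ∂V₂/∂x − ∂V₁/∂y = -3*y^2*z
∇×V = (-12*y + 12, y^3, -3*y^2*z)
At (-1, 1, -3): (0, 1, 9).

(0, 1, 9)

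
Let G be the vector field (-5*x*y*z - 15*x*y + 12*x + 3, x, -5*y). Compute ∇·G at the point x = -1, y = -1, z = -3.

∂G₁/∂x = -5*y*z - 15*y + 12
∂G₂/∂y = 0
∂G₃/∂z = 0
∇·G = -5*y*z - 15*y + 12
At (-1, -1, -3): 12.

12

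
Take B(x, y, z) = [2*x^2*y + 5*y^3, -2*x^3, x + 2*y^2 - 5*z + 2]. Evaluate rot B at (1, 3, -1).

(12, -1, -143)

(∇×B)₁ = ∂B₃/∂y − ∂B₂/∂z = 4*y
(∇×B)₂ = ∂B₁/∂z − ∂B₃/∂x = -1
(∇×B)₃ = ∂B₂/∂x − ∂B₁/∂y = -8*x^2 - 15*y^2
∇×B = (4*y, -1, -8*x^2 - 15*y^2)
At (1, 3, -1): (12, -1, -143).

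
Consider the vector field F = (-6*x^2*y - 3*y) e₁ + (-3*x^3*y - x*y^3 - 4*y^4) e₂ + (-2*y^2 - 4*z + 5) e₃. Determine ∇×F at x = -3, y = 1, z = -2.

(-4, 0, -25)

(∇×F)₁ = ∂F₃/∂y − ∂F₂/∂z = -4*y
(∇×F)₂ = ∂F₁/∂z − ∂F₃/∂x = 0
(∇×F)₃ = ∂F₂/∂x − ∂F₁/∂y = -9*x^2*y + 6*x^2 - y^3 + 3
∇×F = (-4*y, 0, -9*x^2*y + 6*x^2 - y^3 + 3)
At (-3, 1, -2): (-4, 0, -25).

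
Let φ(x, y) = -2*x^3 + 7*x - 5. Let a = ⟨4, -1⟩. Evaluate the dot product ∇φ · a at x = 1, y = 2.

∂φ/∂x = -6*x^2 + 7
∂φ/∂y = 0
∇φ at (1, 2) = (1, 0)
∇φ · a = (1)(4) + (0)(-1) = 4

4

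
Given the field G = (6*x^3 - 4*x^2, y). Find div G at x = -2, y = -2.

∂G₁/∂x = 18*x^2 - 8*x
∂G₂/∂y = 1
∇·G = 18*x^2 - 8*x + 1
At (-2, -2): 89.

89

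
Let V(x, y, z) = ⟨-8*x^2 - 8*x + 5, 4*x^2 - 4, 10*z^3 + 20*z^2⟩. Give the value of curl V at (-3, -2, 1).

(0, 0, -24)

(∇×V)₁ = ∂V₃/∂y − ∂V₂/∂z = 0
(∇×V)₂ = ∂V₁/∂z − ∂V₃/∂x = 0
(∇×V)₃ = ∂V₂/∂x − ∂V₁/∂y = 8*x
∇×V = (0, 0, 8*x)
At (-3, -2, 1): (0, 0, -24).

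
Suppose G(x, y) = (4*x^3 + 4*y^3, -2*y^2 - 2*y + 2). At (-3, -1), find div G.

110

∂G₁/∂x = 12*x^2
∂G₂/∂y = -4*y - 2
∇·G = 12*x^2 - 4*y - 2
At (-3, -1): 110.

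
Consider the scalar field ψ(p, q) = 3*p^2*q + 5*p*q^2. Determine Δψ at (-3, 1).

-24

∂²ψ/∂p² = 6*q
∂²ψ/∂q² = 10*p
∇²ψ = 10*p + 6*q
At (-3, 1): -24.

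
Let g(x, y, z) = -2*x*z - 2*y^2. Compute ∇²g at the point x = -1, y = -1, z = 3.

∂²g/∂x² = 0
∂²g/∂y² = -4
∂²g/∂z² = 0
∇²g = -4
At (-1, -1, 3): -4.

-4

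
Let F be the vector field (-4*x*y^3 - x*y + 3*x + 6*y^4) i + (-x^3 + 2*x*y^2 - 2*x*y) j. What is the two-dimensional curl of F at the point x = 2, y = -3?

878

∂F₂/∂x = -3*x^2 + 2*y^2 - 2*y
∂F₁/∂y = -12*x*y^2 - x + 24*y^3
Scalar curl = -3*x^2 + 12*x*y^2 + x - 24*y^3 + 2*y^2 - 2*y
At (2, -3): 878.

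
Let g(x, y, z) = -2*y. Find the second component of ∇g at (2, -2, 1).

(∇g)_2 = ∂g/∂y = -2
At (2, -2, 1): -2.

-2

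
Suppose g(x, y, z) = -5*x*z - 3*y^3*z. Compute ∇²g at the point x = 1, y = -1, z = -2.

-36

∂²g/∂x² = 0
∂²g/∂y² = -18*y*z
∂²g/∂z² = 0
∇²g = -18*y*z
At (1, -1, -2): -36.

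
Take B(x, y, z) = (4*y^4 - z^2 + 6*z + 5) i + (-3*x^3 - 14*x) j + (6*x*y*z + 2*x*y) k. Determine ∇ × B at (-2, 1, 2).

(∇×B)₁ = ∂B₃/∂y − ∂B₂/∂z = 6*x*z + 2*x
(∇×B)₂ = ∂B₁/∂z − ∂B₃/∂x = -6*y*z - 2*y - 2*z + 6
(∇×B)₃ = ∂B₂/∂x − ∂B₁/∂y = -9*x^2 - 16*y^3 - 14
∇×B = (6*x*z + 2*x, -6*y*z - 2*y - 2*z + 6, -9*x^2 - 16*y^3 - 14)
At (-2, 1, 2): (-28, -12, -66).

(-28, -12, -66)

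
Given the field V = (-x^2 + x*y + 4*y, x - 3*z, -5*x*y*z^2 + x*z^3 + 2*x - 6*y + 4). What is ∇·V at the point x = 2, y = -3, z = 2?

137

∂V₁/∂x = -2*x + y
∂V₂/∂y = 0
∂V₃/∂z = -10*x*y*z + 3*x*z^2
∇·V = -10*x*y*z + 3*x*z^2 - 2*x + y
At (2, -3, 2): 137.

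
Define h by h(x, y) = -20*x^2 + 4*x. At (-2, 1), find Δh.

-40

∂²h/∂x² = -40
∂²h/∂y² = 0
∇²h = -40
At (-2, 1): -40.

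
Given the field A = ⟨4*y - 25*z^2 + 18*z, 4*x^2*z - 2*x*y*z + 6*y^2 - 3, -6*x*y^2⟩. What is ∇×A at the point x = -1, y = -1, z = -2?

(∇×A)₁ = ∂A₃/∂y − ∂A₂/∂z = -4*x^2 - 10*x*y
(∇×A)₂ = ∂A₁/∂z − ∂A₃/∂x = 6*y^2 - 50*z + 18
(∇×A)₃ = ∂A₂/∂x − ∂A₁/∂y = 8*x*z - 2*y*z - 4
∇×A = (-4*x^2 - 10*x*y, 6*y^2 - 50*z + 18, 8*x*z - 2*y*z - 4)
At (-1, -1, -2): (-14, 124, 8).

(-14, 124, 8)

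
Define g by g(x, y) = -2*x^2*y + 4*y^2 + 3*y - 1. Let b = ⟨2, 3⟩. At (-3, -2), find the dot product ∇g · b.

∂g/∂x = -4*x*y
∂g/∂y = -2*x^2 + 8*y + 3
∇g at (-3, -2) = (-24, -31)
∇g · b = (-24)(2) + (-31)(3) = -141

-141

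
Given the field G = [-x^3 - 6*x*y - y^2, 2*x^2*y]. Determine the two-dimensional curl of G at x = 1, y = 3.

24

∂G₂/∂x = 4*x*y
∂G₁/∂y = -6*x - 2*y
Scalar curl = 4*x*y + 6*x + 2*y
At (1, 3): 24.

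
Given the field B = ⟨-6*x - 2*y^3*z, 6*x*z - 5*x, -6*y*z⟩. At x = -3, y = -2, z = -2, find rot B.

(30, 16, -65)

(∇×B)₁ = ∂B₃/∂y − ∂B₂/∂z = -6*x - 6*z
(∇×B)₂ = ∂B₁/∂z − ∂B₃/∂x = -2*y^3
(∇×B)₃ = ∂B₂/∂x − ∂B₁/∂y = 6*y^2*z + 6*z - 5
∇×B = (-6*x - 6*z, -2*y^3, 6*y^2*z + 6*z - 5)
At (-3, -2, -2): (30, 16, -65).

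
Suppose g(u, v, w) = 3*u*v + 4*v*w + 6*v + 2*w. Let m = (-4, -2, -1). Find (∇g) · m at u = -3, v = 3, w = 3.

∂g/∂u = 3*v
∂g/∂v = 3*u + 4*w + 6
∂g/∂w = 4*v + 2
∇g at (-3, 3, 3) = (9, 9, 14)
∇g · m = (9)(-4) + (9)(-2) + (14)(-1) = -68

-68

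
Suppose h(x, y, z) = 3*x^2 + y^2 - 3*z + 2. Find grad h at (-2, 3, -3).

(-12, 6, -3)

∂h/∂x = 6*x
∂h/∂y = 2*y
∂h/∂z = -3
∇h = (6*x, 2*y, -3)
At (-2, 3, -3): (-12, 6, -3).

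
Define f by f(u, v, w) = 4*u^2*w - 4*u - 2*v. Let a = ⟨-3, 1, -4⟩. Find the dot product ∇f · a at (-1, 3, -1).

∂f/∂u = 8*u*w - 4
∂f/∂v = -2
∂f/∂w = 4*u^2
∇f at (-1, 3, -1) = (4, -2, 4)
∇f · a = (4)(-3) + (-2)(1) + (4)(-4) = -30

-30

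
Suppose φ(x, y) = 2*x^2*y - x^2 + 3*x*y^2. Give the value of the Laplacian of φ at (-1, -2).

-16

∂²φ/∂x² = 2*(2*y - 1)
∂²φ/∂y² = 6*x
∇²φ = 6*x + 4*y - 2
At (-1, -2): -16.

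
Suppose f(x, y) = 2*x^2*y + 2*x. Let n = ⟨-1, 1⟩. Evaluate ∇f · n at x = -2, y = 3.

∂f/∂x = 4*x*y + 2
∂f/∂y = 2*x^2
∇f at (-2, 3) = (-22, 8)
∇f · n = (-22)(-1) + (8)(1) = 30

30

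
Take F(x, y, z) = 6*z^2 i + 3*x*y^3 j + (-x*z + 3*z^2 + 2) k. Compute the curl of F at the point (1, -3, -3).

(∇×F)₁ = ∂F₃/∂y − ∂F₂/∂z = 0
(∇×F)₂ = ∂F₁/∂z − ∂F₃/∂x = 13*z
(∇×F)₃ = ∂F₂/∂x − ∂F₁/∂y = 3*y^3
∇×F = (0, 13*z, 3*y^3)
At (1, -3, -3): (0, -39, -81).

(0, -39, -81)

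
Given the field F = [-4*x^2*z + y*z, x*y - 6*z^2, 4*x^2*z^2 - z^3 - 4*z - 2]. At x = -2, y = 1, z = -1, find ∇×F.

(-12, 1, 2)

(∇×F)₁ = ∂F₃/∂y − ∂F₂/∂z = 12*z
(∇×F)₂ = ∂F₁/∂z − ∂F₃/∂x = -4*x^2 - 8*x*z^2 + y
(∇×F)₃ = ∂F₂/∂x − ∂F₁/∂y = y - z
∇×F = (12*z, -4*x^2 - 8*x*z^2 + y, y - z)
At (-2, 1, -1): (-12, 1, 2).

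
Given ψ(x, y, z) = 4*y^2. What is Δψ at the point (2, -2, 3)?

∂²ψ/∂x² = 0
∂²ψ/∂y² = 8
∂²ψ/∂z² = 0
∇²ψ = 8
At (2, -2, 3): 8.

8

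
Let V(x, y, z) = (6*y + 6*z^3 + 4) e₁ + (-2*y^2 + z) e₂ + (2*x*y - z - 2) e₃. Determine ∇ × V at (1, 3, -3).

(∇×V)₁ = ∂V₃/∂y − ∂V₂/∂z = 2*x - 1
(∇×V)₂ = ∂V₁/∂z − ∂V₃/∂x = -2*y + 18*z^2
(∇×V)₃ = ∂V₂/∂x − ∂V₁/∂y = -6
∇×V = (2*x - 1, -2*y + 18*z^2, -6)
At (1, 3, -3): (1, 156, -6).

(1, 156, -6)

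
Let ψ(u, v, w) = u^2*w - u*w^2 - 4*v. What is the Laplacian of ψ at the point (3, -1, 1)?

-4

∂²ψ/∂u² = 2*w
∂²ψ/∂v² = 0
∂²ψ/∂w² = -2*u
∇²ψ = -2*u + 2*w
At (3, -1, 1): -4.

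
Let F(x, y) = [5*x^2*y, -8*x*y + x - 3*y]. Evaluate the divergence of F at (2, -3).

-79

∂F₁/∂x = 10*x*y
∂F₂/∂y = -8*x - 3
∇·F = 10*x*y - 8*x - 3
At (2, -3): -79.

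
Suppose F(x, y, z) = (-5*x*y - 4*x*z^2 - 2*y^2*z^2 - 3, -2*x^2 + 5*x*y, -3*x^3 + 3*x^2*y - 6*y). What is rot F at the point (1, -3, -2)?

(-3, 115, -62)

(∇×F)₁ = ∂F₃/∂y − ∂F₂/∂z = 3*x^2 - 6
(∇×F)₂ = ∂F₁/∂z − ∂F₃/∂x = 9*x^2 - 6*x*y - 8*x*z - 4*y^2*z
(∇×F)₃ = ∂F₂/∂x − ∂F₁/∂y = x + 4*y*z^2 + 5*y
∇×F = (3*x^2 - 6, 9*x^2 - 6*x*y - 8*x*z - 4*y^2*z, x + 4*y*z^2 + 5*y)
At (1, -3, -2): (-3, 115, -62).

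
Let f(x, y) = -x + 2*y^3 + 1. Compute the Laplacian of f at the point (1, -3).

-36

∂²f/∂x² = 0
∂²f/∂y² = 12*y
∇²f = 12*y
At (1, -3): -36.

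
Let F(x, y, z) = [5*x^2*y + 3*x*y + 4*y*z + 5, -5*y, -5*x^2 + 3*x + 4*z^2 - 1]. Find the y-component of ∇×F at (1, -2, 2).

-1

(∇×F)_2 = ∂F₁/∂z − ∂F₃/∂x
= 4*y − (-10*x + 3)
= 10*x + 4*y - 3
At (1, -2, 2): -1.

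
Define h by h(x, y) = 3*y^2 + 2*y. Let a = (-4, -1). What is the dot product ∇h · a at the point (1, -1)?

∂h/∂x = 0
∂h/∂y = 6*y + 2
∇h at (1, -1) = (0, -4)
∇h · a = (0)(-4) + (-4)(-1) = 4

4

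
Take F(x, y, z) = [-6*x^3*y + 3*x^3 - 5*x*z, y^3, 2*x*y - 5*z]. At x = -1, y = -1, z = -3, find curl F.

(-2, 7, -6)

(∇×F)₁ = ∂F₃/∂y − ∂F₂/∂z = 2*x
(∇×F)₂ = ∂F₁/∂z − ∂F₃/∂x = -5*x - 2*y
(∇×F)₃ = ∂F₂/∂x − ∂F₁/∂y = 6*x^3
∇×F = (2*x, -5*x - 2*y, 6*x^3)
At (-1, -1, -3): (-2, 7, -6).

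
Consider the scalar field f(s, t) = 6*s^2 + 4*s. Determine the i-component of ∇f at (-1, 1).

(∇f)_1 = ∂f/∂s = 12*s + 4
At (-1, 1): -8.

-8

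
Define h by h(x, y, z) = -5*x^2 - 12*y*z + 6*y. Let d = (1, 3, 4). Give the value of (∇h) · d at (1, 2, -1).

∂h/∂x = -10*x
∂h/∂y = -12*z + 6
∂h/∂z = -12*y
∇h at (1, 2, -1) = (-10, 18, -24)
∇h · d = (-10)(1) + (18)(3) + (-24)(4) = -52

-52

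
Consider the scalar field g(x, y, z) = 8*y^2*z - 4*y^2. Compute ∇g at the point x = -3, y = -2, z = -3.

∂g/∂x = 0
∂g/∂y = 16*y*z - 8*y
∂g/∂z = 8*y^2
∇g = (0, 16*y*z - 8*y, 8*y^2)
At (-3, -2, -3): (0, 112, 32).

(0, 112, 32)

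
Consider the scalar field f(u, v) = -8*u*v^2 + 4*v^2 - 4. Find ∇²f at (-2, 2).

40

∂²f/∂u² = 0
∂²f/∂v² = 8*(-2*u + 1)
∇²f = -16*u + 8
At (-2, 2): 40.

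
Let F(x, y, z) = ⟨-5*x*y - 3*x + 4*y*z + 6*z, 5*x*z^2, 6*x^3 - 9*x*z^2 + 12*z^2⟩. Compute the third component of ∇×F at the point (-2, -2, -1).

-1

(∇×F)_3 = ∂F₂/∂x − ∂F₁/∂y
= 5*z^2 − (-5*x + 4*z)
= 5*x + 5*z^2 - 4*z
At (-2, -2, -1): -1.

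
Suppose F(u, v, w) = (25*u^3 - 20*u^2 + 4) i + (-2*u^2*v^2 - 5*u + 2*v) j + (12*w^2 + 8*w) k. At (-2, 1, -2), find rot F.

(∇×F)₁ = ∂F₃/∂v − ∂F₂/∂w = 0
(∇×F)₂ = ∂F₁/∂w − ∂F₃/∂u = 0
(∇×F)₃ = ∂F₂/∂u − ∂F₁/∂v = -4*u*v^2 - 5
∇×F = (0, 0, -4*u*v^2 - 5)
At (-2, 1, -2): (0, 0, 3).

(0, 0, 3)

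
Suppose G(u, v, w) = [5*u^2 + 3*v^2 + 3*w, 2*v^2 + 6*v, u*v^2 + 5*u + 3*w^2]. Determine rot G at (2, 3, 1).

(∇×G)₁ = ∂G₃/∂v − ∂G₂/∂w = 2*u*v
(∇×G)₂ = ∂G₁/∂w − ∂G₃/∂u = -v^2 - 2
(∇×G)₃ = ∂G₂/∂u − ∂G₁/∂v = -6*v
∇×G = (2*u*v, -v^2 - 2, -6*v)
At (2, 3, 1): (12, -11, -18).

(12, -11, -18)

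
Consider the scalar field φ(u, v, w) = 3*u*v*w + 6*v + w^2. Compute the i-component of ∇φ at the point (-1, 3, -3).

(∇φ)_1 = ∂φ/∂u = 3*v*w
At (-1, 3, -3): -27.

-27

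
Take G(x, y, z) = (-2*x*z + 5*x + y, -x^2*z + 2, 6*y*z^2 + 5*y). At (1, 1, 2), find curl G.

(30, -2, -5)

(∇×G)₁ = ∂G₃/∂y − ∂G₂/∂z = x^2 + 6*z^2 + 5
(∇×G)₂ = ∂G₁/∂z − ∂G₃/∂x = -2*x
(∇×G)₃ = ∂G₂/∂x − ∂G₁/∂y = -2*x*z - 1
∇×G = (x^2 + 6*z^2 + 5, -2*x, -2*x*z - 1)
At (1, 1, 2): (30, -2, -5).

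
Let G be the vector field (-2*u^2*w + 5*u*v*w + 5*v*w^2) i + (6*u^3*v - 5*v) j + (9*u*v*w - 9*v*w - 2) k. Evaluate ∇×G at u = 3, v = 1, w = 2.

(∇×G)₁ = ∂G₃/∂v − ∂G₂/∂w = 9*u*w - 9*w
(∇×G)₂ = ∂G₁/∂w − ∂G₃/∂u = -2*u^2 + 5*u*v + v*w
(∇×G)₃ = ∂G₂/∂u − ∂G₁/∂v = 18*u^2*v - 5*u*w - 5*w^2
∇×G = (9*u*w - 9*w, -2*u^2 + 5*u*v + v*w, 18*u^2*v - 5*u*w - 5*w^2)
At (3, 1, 2): (36, -1, 112).

(36, -1, 112)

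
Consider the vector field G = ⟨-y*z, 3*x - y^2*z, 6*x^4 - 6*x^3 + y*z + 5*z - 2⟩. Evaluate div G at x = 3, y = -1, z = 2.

8

∂G₁/∂x = 0
∂G₂/∂y = -2*y*z
∂G₃/∂z = y + 5
∇·G = -2*y*z + y + 5
At (3, -1, 2): 8.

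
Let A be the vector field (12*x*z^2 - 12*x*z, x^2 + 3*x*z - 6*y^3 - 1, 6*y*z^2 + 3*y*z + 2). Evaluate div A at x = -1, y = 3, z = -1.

-165

∂A₁/∂x = 12*z^2 - 12*z
∂A₂/∂y = -18*y^2
∂A₃/∂z = 12*y*z + 3*y
∇·A = -18*y^2 + 12*y*z + 3*y + 12*z^2 - 12*z
At (-1, 3, -1): -165.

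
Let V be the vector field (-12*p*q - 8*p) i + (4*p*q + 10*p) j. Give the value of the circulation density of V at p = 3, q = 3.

∂V₂/∂p = 4*q + 10
∂V₁/∂q = -12*p
Scalar curl = 12*p + 4*q + 10
At (3, 3): 58.

58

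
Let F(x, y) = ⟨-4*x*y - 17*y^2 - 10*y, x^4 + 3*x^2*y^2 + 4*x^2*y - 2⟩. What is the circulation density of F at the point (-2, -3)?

-192

∂F₂/∂x = 4*x^3 + 6*x*y^2 + 8*x*y
∂F₁/∂y = -4*x - 34*y - 10
Scalar curl = 4*x^3 + 6*x*y^2 + 8*x*y + 4*x + 34*y + 10
At (-2, -3): -192.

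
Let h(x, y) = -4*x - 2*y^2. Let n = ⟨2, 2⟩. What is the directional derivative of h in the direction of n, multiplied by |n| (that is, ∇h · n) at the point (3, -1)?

∂h/∂x = -4
∂h/∂y = -4*y
∇h at (3, -1) = (-4, 4)
∇h · n = (-4)(2) + (4)(2) = 0

0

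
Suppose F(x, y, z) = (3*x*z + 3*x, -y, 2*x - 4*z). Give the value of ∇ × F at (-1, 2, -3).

(∇×F)₁ = ∂F₃/∂y − ∂F₂/∂z = 0
(∇×F)₂ = ∂F₁/∂z − ∂F₃/∂x = 3*x - 2
(∇×F)₃ = ∂F₂/∂x − ∂F₁/∂y = 0
∇×F = (0, 3*x - 2, 0)
At (-1, 2, -3): (0, -5, 0).

(0, -5, 0)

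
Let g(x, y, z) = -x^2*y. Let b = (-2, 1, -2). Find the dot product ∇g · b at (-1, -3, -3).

11

∂g/∂x = -2*x*y
∂g/∂y = -x^2
∂g/∂z = 0
∇g at (-1, -3, -3) = (-6, -1, 0)
∇g · b = (-6)(-2) + (-1)(1) + (0)(-2) = 11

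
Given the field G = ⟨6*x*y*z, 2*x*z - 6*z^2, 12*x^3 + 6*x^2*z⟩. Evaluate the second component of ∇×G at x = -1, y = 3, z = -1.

-66

(∇×G)_2 = ∂G₁/∂z − ∂G₃/∂x
= 6*x*y − (36*x^2 + 12*x*z)
= -36*x^2 + 6*x*y - 12*x*z
At (-1, 3, -1): -66.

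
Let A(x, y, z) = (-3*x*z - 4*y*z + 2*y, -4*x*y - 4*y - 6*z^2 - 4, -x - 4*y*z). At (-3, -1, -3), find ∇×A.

(-24, 14, -10)

(∇×A)₁ = ∂A₃/∂y − ∂A₂/∂z = 8*z
(∇×A)₂ = ∂A₁/∂z − ∂A₃/∂x = -3*x - 4*y + 1
(∇×A)₃ = ∂A₂/∂x − ∂A₁/∂y = -4*y + 4*z - 2
∇×A = (8*z, -3*x - 4*y + 1, -4*y + 4*z - 2)
At (-3, -1, -3): (-24, 14, -10).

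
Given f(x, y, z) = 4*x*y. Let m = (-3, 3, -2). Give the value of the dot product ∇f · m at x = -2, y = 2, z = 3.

-48

∂f/∂x = 4*y
∂f/∂y = 4*x
∂f/∂z = 0
∇f at (-2, 2, 3) = (8, -8, 0)
∇f · m = (8)(-3) + (-8)(3) + (0)(-2) = -48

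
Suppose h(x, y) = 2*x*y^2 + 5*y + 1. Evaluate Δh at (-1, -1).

∂²h/∂x² = 0
∂²h/∂y² = 4*x
∇²h = 4*x
At (-1, -1): -4.

-4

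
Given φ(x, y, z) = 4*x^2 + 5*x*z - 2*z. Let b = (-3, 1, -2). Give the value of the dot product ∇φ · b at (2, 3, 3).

-109

∂φ/∂x = 8*x + 5*z
∂φ/∂y = 0
∂φ/∂z = 5*x - 2
∇φ at (2, 3, 3) = (31, 0, 8)
∇φ · b = (31)(-3) + (0)(1) + (8)(-2) = -109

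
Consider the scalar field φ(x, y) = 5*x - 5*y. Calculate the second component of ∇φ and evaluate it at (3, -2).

-5

(∇φ)_2 = ∂φ/∂y = -5
At (3, -2): -5.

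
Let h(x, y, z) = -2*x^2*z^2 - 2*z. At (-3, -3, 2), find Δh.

-52

∂²h/∂x² = -4*z^2
∂²h/∂y² = 0
∂²h/∂z² = -4*x^2
∇²h = -4*x^2 - 4*z^2
At (-3, -3, 2): -52.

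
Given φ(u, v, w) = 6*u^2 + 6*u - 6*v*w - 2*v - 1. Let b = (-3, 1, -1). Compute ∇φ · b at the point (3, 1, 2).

-134

∂φ/∂u = 12*u + 6
∂φ/∂v = -6*w - 2
∂φ/∂w = -6*v
∇φ at (3, 1, 2) = (42, -14, -6)
∇φ · b = (42)(-3) + (-14)(1) + (-6)(-1) = -134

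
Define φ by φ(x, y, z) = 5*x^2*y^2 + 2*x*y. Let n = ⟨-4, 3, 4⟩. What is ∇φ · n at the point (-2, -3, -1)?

372

∂φ/∂x = 10*x*y^2 + 2*y
∂φ/∂y = 10*x^2*y + 2*x
∂φ/∂z = 0
∇φ at (-2, -3, -1) = (-186, -124, 0)
∇φ · n = (-186)(-4) + (-124)(3) + (0)(4) = 372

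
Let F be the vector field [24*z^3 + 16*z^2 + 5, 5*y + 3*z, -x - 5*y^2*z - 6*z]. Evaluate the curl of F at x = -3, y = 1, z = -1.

(7, 41, 0)

(∇×F)₁ = ∂F₃/∂y − ∂F₂/∂z = -10*y*z - 3
(∇×F)₂ = ∂F₁/∂z − ∂F₃/∂x = 72*z^2 + 32*z + 1
(∇×F)₃ = ∂F₂/∂x − ∂F₁/∂y = 0
∇×F = (-10*y*z - 3, 72*z^2 + 32*z + 1, 0)
At (-3, 1, -1): (7, 41, 0).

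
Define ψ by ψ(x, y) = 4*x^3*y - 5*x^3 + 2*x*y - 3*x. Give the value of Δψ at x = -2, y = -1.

∂²ψ/∂x² = 6*x*(4*y - 5)
∂²ψ/∂y² = 0
∇²ψ = 24*x*y - 30*x
At (-2, -1): 108.

108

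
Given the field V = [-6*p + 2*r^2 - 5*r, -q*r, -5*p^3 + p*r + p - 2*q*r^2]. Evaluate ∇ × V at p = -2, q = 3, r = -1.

(∇×V)₁ = ∂V₃/∂q − ∂V₂/∂r = q - 2*r^2
(∇×V)₂ = ∂V₁/∂r − ∂V₃/∂p = 15*p^2 + 3*r - 6
(∇×V)₃ = ∂V₂/∂p − ∂V₁/∂q = 0
∇×V = (q - 2*r^2, 15*p^2 + 3*r - 6, 0)
At (-2, 3, -1): (1, 51, 0).

(1, 51, 0)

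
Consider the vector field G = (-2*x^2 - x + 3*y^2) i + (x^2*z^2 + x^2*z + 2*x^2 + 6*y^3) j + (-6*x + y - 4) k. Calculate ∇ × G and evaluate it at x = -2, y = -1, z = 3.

(∇×G)₁ = ∂G₃/∂y − ∂G₂/∂z = -2*x^2*z - x^2 + 1
(∇×G)₂ = ∂G₁/∂z − ∂G₃/∂x = 6
(∇×G)₃ = ∂G₂/∂x − ∂G₁/∂y = 2*x*z^2 + 2*x*z + 4*x - 6*y
∇×G = (-2*x^2*z - x^2 + 1, 6, 2*x*z^2 + 2*x*z + 4*x - 6*y)
At (-2, -1, 3): (-27, 6, -50).

(-27, 6, -50)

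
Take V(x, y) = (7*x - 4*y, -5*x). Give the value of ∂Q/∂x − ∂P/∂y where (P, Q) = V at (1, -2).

∂V₂/∂x = -5
∂V₁/∂y = -4
Scalar curl = -1
At (1, -2): -1.

-1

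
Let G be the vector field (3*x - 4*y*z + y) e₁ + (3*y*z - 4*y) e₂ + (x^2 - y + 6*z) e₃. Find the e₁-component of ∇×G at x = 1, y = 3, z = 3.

-10

(∇×G)_1 = ∂G₃/∂y − ∂G₂/∂z
= -1 − (3*y)
= -3*y - 1
At (1, 3, 3): -10.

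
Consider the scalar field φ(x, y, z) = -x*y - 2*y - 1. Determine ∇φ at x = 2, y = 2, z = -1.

∂φ/∂x = -y
∂φ/∂y = -x - 2
∂φ/∂z = 0
∇φ = (-y, -x - 2, 0)
At (2, 2, -1): (-2, -4, 0).

(-2, -4, 0)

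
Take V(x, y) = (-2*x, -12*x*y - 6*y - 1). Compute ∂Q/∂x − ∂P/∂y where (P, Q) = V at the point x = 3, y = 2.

-24

∂V₂/∂x = -12*y
∂V₁/∂y = 0
Scalar curl = -12*y
At (3, 2): -24.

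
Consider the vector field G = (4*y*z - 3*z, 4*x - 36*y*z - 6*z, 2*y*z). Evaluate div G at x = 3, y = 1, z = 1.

∂G₁/∂x = 0
∂G₂/∂y = -36*z
∂G₃/∂z = 2*y
∇·G = 2*y - 36*z
At (3, 1, 1): -34.

-34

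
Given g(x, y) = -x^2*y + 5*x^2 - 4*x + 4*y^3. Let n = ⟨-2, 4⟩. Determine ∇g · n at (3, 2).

∂g/∂x = -2*x*y + 10*x - 4
∂g/∂y = -x^2 + 12*y^2
∇g at (3, 2) = (14, 39)
∇g · n = (14)(-2) + (39)(4) = 128

128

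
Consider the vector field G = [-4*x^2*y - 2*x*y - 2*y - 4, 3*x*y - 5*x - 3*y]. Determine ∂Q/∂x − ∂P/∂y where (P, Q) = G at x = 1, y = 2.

∂G₂/∂x = 3*y - 5
∂G₁/∂y = -4*x^2 - 2*x - 2
Scalar curl = 4*x^2 + 2*x + 3*y - 3
At (1, 2): 9.

9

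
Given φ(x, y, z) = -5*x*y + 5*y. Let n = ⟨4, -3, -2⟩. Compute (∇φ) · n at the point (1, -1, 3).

∂φ/∂x = -5*y
∂φ/∂y = -5*x + 5
∂φ/∂z = 0
∇φ at (1, -1, 3) = (5, 0, 0)
∇φ · n = (5)(4) + (0)(-3) + (0)(-2) = 20

20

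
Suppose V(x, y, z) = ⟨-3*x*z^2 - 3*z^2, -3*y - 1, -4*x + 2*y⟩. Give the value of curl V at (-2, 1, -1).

(∇×V)₁ = ∂V₃/∂y − ∂V₂/∂z = 2
(∇×V)₂ = ∂V₁/∂z − ∂V₃/∂x = -6*x*z - 6*z + 4
(∇×V)₃ = ∂V₂/∂x − ∂V₁/∂y = 0
∇×V = (2, -6*x*z - 6*z + 4, 0)
At (-2, 1, -1): (2, -2, 0).

(2, -2, 0)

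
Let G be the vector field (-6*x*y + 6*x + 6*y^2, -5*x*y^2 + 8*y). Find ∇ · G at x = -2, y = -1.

0

∂G₁/∂x = -6*y + 6
∂G₂/∂y = -10*x*y + 8
∇·G = -10*x*y - 6*y + 14
At (-2, -1): 0.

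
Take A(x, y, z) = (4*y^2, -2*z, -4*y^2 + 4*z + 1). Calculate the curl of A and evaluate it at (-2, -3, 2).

(26, 0, 24)

(∇×A)₁ = ∂A₃/∂y − ∂A₂/∂z = -8*y + 2
(∇×A)₂ = ∂A₁/∂z − ∂A₃/∂x = 0
(∇×A)₃ = ∂A₂/∂x − ∂A₁/∂y = -8*y
∇×A = (-8*y + 2, 0, -8*y)
At (-2, -3, 2): (26, 0, 24).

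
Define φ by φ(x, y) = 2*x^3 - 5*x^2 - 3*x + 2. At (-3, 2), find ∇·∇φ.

∂²φ/∂x² = 2*(6*x - 5)
∂²φ/∂y² = 0
∇²φ = 12*x - 10
At (-3, 2): -46.

-46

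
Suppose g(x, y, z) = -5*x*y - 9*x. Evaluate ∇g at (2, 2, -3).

(-19, -10, 0)

∂g/∂x = -5*y - 9
∂g/∂y = -5*x
∂g/∂z = 0
∇g = (-5*y - 9, -5*x, 0)
At (2, 2, -3): (-19, -10, 0).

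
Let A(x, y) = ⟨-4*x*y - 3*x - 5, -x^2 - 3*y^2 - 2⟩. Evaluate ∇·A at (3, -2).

17

∂A₁/∂x = -4*y - 3
∂A₂/∂y = -6*y
∇·A = -10*y - 3
At (3, -2): 17.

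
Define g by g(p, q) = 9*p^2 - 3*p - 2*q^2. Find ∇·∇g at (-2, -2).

∂²g/∂p² = 18
∂²g/∂q² = -4
∇²g = 14
At (-2, -2): 14.

14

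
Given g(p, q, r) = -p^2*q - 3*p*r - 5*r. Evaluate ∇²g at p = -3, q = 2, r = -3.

∂²g/∂p² = -2*q
∂²g/∂q² = 0
∂²g/∂r² = 0
∇²g = -2*q
At (-3, 2, -3): -4.

-4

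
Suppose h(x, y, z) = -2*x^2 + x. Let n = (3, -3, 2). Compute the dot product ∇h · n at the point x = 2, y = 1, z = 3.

∂h/∂x = -4*x + 1
∂h/∂y = 0
∂h/∂z = 0
∇h at (2, 1, 3) = (-7, 0, 0)
∇h · n = (-7)(3) + (0)(-3) + (0)(2) = -21

-21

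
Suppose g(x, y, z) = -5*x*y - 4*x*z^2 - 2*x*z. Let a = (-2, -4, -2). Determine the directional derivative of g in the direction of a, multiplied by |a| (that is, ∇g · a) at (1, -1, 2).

86

∂g/∂x = -5*y - 4*z^2 - 2*z
∂g/∂y = -5*x
∂g/∂z = -8*x*z - 2*x
∇g at (1, -1, 2) = (-15, -5, -18)
∇g · a = (-15)(-2) + (-5)(-4) + (-18)(-2) = 86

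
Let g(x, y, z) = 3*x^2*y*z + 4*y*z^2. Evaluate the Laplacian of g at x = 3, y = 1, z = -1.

2

∂²g/∂x² = 6*y*z
∂²g/∂y² = 0
∂²g/∂z² = 8*y
∇²g = 6*y*z + 8*y
At (3, 1, -1): 2.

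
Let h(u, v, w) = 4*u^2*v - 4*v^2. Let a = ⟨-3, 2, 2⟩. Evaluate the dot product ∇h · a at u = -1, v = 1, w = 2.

∂h/∂u = 8*u*v
∂h/∂v = 4*u^2 - 8*v
∂h/∂w = 0
∇h at (-1, 1, 2) = (-8, -4, 0)
∇h · a = (-8)(-3) + (-4)(2) + (0)(2) = 16

16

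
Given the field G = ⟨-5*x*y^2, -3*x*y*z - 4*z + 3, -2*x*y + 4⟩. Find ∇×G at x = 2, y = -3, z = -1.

(-18, -6, -69)

(∇×G)₁ = ∂G₃/∂y − ∂G₂/∂z = 3*x*y - 2*x + 4
(∇×G)₂ = ∂G₁/∂z − ∂G₃/∂x = 2*y
(∇×G)₃ = ∂G₂/∂x − ∂G₁/∂y = 10*x*y - 3*y*z
∇×G = (3*x*y - 2*x + 4, 2*y, 10*x*y - 3*y*z)
At (2, -3, -1): (-18, -6, -69).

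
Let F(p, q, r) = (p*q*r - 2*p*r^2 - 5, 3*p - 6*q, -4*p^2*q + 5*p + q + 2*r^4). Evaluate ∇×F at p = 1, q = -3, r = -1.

(-3, -28, 4)

(∇×F)₁ = ∂F₃/∂q − ∂F₂/∂r = -4*p^2 + 1
(∇×F)₂ = ∂F₁/∂r − ∂F₃/∂p = 9*p*q - 4*p*r - 5
(∇×F)₃ = ∂F₂/∂p − ∂F₁/∂q = -p*r + 3
∇×F = (-4*p^2 + 1, 9*p*q - 4*p*r - 5, -p*r + 3)
At (1, -3, -1): (-3, -28, 4).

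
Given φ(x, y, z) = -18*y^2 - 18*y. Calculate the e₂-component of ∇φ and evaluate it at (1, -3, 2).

(∇φ)_2 = ∂φ/∂y = -36*y - 18
At (1, -3, 2): 90.

90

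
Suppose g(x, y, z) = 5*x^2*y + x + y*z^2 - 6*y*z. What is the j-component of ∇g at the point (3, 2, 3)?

36

(∇g)_2 = ∂g/∂y = 5*x^2 + z^2 - 6*z
At (3, 2, 3): 36.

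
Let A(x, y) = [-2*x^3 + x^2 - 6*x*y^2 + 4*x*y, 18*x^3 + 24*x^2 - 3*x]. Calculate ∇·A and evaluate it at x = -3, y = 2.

∂A₁/∂x = -6*x^2 + 2*x - 6*y^2 + 4*y
∂A₂/∂y = 0
∇·A = -6*x^2 + 2*x - 6*y^2 + 4*y
At (-3, 2): -76.

-76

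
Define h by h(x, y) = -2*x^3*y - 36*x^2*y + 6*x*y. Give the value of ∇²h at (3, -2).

216

∂²h/∂x² = -12*y*(x + 6)
∂²h/∂y² = 0
∇²h = -12*x*y - 72*y
At (3, -2): 216.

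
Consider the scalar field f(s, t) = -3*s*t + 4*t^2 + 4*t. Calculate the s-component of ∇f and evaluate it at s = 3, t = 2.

(∇f)_1 = ∂f/∂s = -3*t
At (3, 2): -6.

-6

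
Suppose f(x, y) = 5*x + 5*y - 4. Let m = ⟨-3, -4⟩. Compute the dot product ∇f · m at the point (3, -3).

∂f/∂x = 5
∂f/∂y = 5
∇f at (3, -3) = (5, 5)
∇f · m = (5)(-3) + (5)(-4) = -35

-35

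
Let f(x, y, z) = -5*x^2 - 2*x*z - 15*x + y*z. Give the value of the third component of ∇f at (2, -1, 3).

-5

(∇f)_3 = ∂f/∂z = -2*x + y
At (2, -1, 3): -5.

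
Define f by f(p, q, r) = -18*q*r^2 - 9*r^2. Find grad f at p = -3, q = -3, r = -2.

(0, -72, -180)

∂f/∂p = 0
∂f/∂q = -18*r^2
∂f/∂r = -36*q*r - 18*r
∇f = (0, -18*r^2, -36*q*r - 18*r)
At (-3, -3, -2): (0, -72, -180).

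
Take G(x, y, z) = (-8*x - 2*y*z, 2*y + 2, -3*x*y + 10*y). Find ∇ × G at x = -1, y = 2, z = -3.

(∇×G)₁ = ∂G₃/∂y − ∂G₂/∂z = -3*x + 10
(∇×G)₂ = ∂G₁/∂z − ∂G₃/∂x = y
(∇×G)₃ = ∂G₂/∂x − ∂G₁/∂y = 2*z
∇×G = (-3*x + 10, y, 2*z)
At (-1, 2, -3): (13, 2, -6).

(13, 2, -6)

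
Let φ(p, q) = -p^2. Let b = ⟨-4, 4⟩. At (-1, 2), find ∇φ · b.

-8

∂φ/∂p = -2*p
∂φ/∂q = 0
∇φ at (-1, 2) = (2, 0)
∇φ · b = (2)(-4) + (0)(4) = -8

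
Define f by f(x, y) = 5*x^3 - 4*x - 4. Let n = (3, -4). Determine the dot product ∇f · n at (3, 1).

393

∂f/∂x = 15*x^2 - 4
∂f/∂y = 0
∇f at (3, 1) = (131, 0)
∇f · n = (131)(3) + (0)(-4) = 393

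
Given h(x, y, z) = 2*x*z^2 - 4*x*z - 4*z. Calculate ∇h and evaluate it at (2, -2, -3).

∂h/∂x = 2*z^2 - 4*z
∂h/∂y = 0
∂h/∂z = 4*x*z - 4*x - 4
∇h = (2*z^2 - 4*z, 0, 4*x*z - 4*x - 4)
At (2, -2, -3): (30, 0, -36).

(30, 0, -36)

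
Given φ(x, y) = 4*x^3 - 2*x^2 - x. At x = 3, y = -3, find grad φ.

∂φ/∂x = 12*x^2 - 4*x - 1
∂φ/∂y = 0
∇φ = (12*x^2 - 4*x - 1, 0)
At (3, -3): (95, 0).

(95, 0)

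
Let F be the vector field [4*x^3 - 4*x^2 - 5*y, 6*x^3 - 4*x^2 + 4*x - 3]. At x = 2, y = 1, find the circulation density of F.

∂F₂/∂x = 18*x^2 - 8*x + 4
∂F₁/∂y = -5
Scalar curl = 18*x^2 - 8*x + 9
At (2, 1): 65.

65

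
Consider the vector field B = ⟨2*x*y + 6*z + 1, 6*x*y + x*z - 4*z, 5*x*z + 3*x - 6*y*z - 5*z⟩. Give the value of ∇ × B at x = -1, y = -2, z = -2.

(∇×B)₁ = ∂B₃/∂y − ∂B₂/∂z = -x - 6*z + 4
(∇×B)₂ = ∂B₁/∂z − ∂B₃/∂x = -5*z + 3
(∇×B)₃ = ∂B₂/∂x − ∂B₁/∂y = -2*x + 6*y + z
∇×B = (-x - 6*z + 4, -5*z + 3, -2*x + 6*y + z)
At (-1, -2, -2): (17, 13, -12).

(17, 13, -12)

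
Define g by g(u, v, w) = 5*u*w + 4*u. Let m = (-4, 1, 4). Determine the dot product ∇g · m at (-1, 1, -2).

4

∂g/∂u = 5*w + 4
∂g/∂v = 0
∂g/∂w = 5*u
∇g at (-1, 1, -2) = (-6, 0, -5)
∇g · m = (-6)(-4) + (0)(1) + (-5)(4) = 4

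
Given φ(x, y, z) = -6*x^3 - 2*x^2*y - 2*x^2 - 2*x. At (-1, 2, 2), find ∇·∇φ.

24

∂²φ/∂x² = -4*(9*x + y + 1)
∂²φ/∂y² = 0
∂²φ/∂z² = 0
∇²φ = -36*x - 4*y - 4
At (-1, 2, 2): 24.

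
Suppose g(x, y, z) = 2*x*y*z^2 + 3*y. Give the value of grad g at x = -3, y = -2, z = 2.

(-16, -21, 48)

∂g/∂x = 2*y*z^2
∂g/∂y = 2*x*z^2 + 3
∂g/∂z = 4*x*y*z
∇g = (2*y*z^2, 2*x*z^2 + 3, 4*x*y*z)
At (-3, -2, 2): (-16, -21, 48).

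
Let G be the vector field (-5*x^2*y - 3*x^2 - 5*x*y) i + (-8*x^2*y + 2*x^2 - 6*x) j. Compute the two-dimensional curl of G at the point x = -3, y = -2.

∂G₂/∂x = -16*x*y + 4*x - 6
∂G₁/∂y = -5*x^2 - 5*x
Scalar curl = 5*x^2 - 16*x*y + 9*x - 6
At (-3, -2): -84.

-84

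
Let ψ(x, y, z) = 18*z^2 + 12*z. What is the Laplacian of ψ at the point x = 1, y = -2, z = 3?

36

∂²ψ/∂x² = 0
∂²ψ/∂y² = 0
∂²ψ/∂z² = 36
∇²ψ = 36
At (1, -2, 3): 36.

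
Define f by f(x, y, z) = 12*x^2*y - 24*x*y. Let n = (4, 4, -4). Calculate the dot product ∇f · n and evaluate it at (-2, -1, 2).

∂f/∂x = 24*x*y - 24*y
∂f/∂y = 12*x^2 - 24*x
∂f/∂z = 0
∇f at (-2, -1, 2) = (72, 96, 0)
∇f · n = (72)(4) + (96)(4) + (0)(-4) = 672

672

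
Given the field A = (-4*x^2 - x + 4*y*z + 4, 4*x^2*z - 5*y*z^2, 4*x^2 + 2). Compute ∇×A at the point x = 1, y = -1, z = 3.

(-34, -12, 12)

(∇×A)₁ = ∂A₃/∂y − ∂A₂/∂z = -4*x^2 + 10*y*z
(∇×A)₂ = ∂A₁/∂z − ∂A₃/∂x = -8*x + 4*y
(∇×A)₃ = ∂A₂/∂x − ∂A₁/∂y = 8*x*z - 4*z
∇×A = (-4*x^2 + 10*y*z, -8*x + 4*y, 8*x*z - 4*z)
At (1, -1, 3): (-34, -12, 12).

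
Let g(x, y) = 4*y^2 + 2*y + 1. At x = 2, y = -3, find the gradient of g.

(0, -22)

∂g/∂x = 0
∂g/∂y = 8*y + 2
∇g = (0, 8*y + 2)
At (2, -3): (0, -22).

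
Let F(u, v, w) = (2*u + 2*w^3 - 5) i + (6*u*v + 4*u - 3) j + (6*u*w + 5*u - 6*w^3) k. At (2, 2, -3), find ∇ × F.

(0, 67, 16)

(∇×F)₁ = ∂F₃/∂v − ∂F₂/∂w = 0
(∇×F)₂ = ∂F₁/∂w − ∂F₃/∂u = 6*w^2 - 6*w - 5
(∇×F)₃ = ∂F₂/∂u − ∂F₁/∂v = 6*v + 4
∇×F = (0, 6*w^2 - 6*w - 5, 6*v + 4)
At (2, 2, -3): (0, 67, 16).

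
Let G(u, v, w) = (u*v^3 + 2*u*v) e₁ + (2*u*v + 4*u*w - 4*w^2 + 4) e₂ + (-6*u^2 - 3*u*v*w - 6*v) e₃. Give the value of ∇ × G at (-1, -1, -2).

(∇×G)₁ = ∂G₃/∂v − ∂G₂/∂w = -3*u*w - 4*u + 8*w - 6
(∇×G)₂ = ∂G₁/∂w − ∂G₃/∂u = 12*u + 3*v*w
(∇×G)₃ = ∂G₂/∂u − ∂G₁/∂v = -3*u*v^2 - 2*u + 2*v + 4*w
∇×G = (-3*u*w - 4*u + 8*w - 6, 12*u + 3*v*w, -3*u*v^2 - 2*u + 2*v + 4*w)
At (-1, -1, -2): (-24, -6, -5).

(-24, -6, -5)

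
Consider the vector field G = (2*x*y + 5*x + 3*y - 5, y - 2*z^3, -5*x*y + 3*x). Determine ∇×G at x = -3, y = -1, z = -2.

(∇×G)₁ = ∂G₃/∂y − ∂G₂/∂z = -5*x + 6*z^2
(∇×G)₂ = ∂G₁/∂z − ∂G₃/∂x = 5*y - 3
(∇×G)₃ = ∂G₂/∂x − ∂G₁/∂y = -2*x - 3
∇×G = (-5*x + 6*z^2, 5*y - 3, -2*x - 3)
At (-3, -1, -2): (39, -8, 3).

(39, -8, 3)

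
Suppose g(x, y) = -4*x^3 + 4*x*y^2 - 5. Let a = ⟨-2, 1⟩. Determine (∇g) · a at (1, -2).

-24

∂g/∂x = -12*x^2 + 4*y^2
∂g/∂y = 8*x*y
∇g at (1, -2) = (4, -16)
∇g · a = (4)(-2) + (-16)(1) = -24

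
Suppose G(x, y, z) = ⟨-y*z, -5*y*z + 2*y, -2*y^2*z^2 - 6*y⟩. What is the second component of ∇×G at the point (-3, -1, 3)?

(∇×G)_2 = ∂G₁/∂z − ∂G₃/∂x
= -y − (0)
= -y
At (-3, -1, 3): 1.

1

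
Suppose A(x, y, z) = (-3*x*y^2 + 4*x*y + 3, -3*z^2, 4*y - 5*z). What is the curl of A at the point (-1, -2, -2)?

(∇×A)₁ = ∂A₃/∂y − ∂A₂/∂z = 6*z + 4
(∇×A)₂ = ∂A₁/∂z − ∂A₃/∂x = 0
(∇×A)₃ = ∂A₂/∂x − ∂A₁/∂y = 6*x*y - 4*x
∇×A = (6*z + 4, 0, 6*x*y - 4*x)
At (-1, -2, -2): (-8, 0, 16).

(-8, 0, 16)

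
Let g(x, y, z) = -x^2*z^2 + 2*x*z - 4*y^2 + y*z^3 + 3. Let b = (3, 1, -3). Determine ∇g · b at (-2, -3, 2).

∂g/∂x = -2*x*z^2 + 2*z
∂g/∂y = -8*y + z^3
∂g/∂z = -2*x^2*z + 2*x + 3*y*z^2
∇g at (-2, -3, 2) = (20, 32, -56)
∇g · b = (20)(3) + (32)(1) + (-56)(-3) = 260

260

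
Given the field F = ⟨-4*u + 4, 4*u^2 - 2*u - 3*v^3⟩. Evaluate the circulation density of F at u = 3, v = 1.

∂F₂/∂u = 8*u - 2
∂F₁/∂v = 0
Scalar curl = 8*u - 2
At (3, 1): 22.

22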